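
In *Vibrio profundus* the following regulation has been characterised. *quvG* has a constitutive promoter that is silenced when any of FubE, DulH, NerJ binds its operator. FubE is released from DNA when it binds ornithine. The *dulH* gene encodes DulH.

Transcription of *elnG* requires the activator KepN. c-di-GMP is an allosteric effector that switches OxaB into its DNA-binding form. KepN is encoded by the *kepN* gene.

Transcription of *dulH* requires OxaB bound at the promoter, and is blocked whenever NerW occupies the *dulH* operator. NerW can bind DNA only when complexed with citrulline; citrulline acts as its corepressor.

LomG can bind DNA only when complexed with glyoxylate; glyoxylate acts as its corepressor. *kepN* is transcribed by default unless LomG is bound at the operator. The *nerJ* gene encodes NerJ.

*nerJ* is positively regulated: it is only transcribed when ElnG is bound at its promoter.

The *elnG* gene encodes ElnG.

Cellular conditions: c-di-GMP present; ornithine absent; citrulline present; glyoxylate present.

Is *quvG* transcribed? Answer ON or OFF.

Ornithine is absent, so FubE is active.
c-di-GMP is present, so OxaB is active.
Citrulline is present, so NerW is active.
With repressor NerW bound, *dulH* is not transcribed.
So DulH is not produced.
Glyoxylate is present, so LomG is active.
With repressor LomG bound, *kepN* is not transcribed.
So KepN is not produced.
Required activator KepN is absent, so *elnG* is not transcribed.
So ElnG is not produced.
Required activator ElnG is absent, so *nerJ* is not transcribed.
So NerJ is not produced.
With repressor FubE bound, *quvG* is not transcribed.

OFF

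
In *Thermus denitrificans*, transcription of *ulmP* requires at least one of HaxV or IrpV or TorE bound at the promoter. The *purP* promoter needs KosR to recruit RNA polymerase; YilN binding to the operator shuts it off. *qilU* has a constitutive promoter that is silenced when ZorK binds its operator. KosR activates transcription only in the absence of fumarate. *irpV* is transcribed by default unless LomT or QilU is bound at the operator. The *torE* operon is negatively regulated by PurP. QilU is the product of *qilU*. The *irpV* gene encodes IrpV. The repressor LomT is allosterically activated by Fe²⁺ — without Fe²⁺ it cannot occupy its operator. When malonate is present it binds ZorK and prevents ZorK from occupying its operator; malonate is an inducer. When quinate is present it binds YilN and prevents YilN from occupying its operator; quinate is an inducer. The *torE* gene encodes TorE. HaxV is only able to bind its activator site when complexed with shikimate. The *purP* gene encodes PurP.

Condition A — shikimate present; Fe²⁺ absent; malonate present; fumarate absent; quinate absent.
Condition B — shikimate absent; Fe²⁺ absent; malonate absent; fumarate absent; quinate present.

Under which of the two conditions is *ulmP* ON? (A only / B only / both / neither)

Condition A:
Shikimate is present, so HaxV is active.
Fe²⁺ is absent, so LomT is inactive.
Malonate is present, so ZorK is inactive.
With no repressor bound, *qilU* is transcribed.
So QilU is produced and active.
With repressor QilU bound, *irpV* is not transcribed.
So IrpV is not produced.
Fumarate is absent, so KosR is active.
Quinate is absent, so YilN is active.
With repressor YilN bound, *purP* is not transcribed.
So PurP is not produced.
With no repressor bound, *torE* is transcribed.
So TorE is produced and active.
Activator HaxV is present, so *ulmP* is transcribed.
→ *ulmP* is ON in A.
Condition B:
Shikimate is absent, so HaxV is inactive.
Fe²⁺ is absent, so LomT is inactive.
Malonate is absent, so ZorK is active.
With repressor ZorK bound, *qilU* is not transcribed.
So QilU is not produced.
With no repressor bound, *irpV* is transcribed.
So IrpV is produced and active.
Fumarate is absent, so KosR is active.
Quinate is present, so YilN is inactive.
No repressor is bound and KosR is active, so *purP* is transcribed.
So PurP is produced and active.
With repressor PurP bound, *torE* is not transcribed.
So TorE is not produced.
Activator IrpV is present, so *ulmP* is transcribed.
→ *ulmP* is ON in B.

both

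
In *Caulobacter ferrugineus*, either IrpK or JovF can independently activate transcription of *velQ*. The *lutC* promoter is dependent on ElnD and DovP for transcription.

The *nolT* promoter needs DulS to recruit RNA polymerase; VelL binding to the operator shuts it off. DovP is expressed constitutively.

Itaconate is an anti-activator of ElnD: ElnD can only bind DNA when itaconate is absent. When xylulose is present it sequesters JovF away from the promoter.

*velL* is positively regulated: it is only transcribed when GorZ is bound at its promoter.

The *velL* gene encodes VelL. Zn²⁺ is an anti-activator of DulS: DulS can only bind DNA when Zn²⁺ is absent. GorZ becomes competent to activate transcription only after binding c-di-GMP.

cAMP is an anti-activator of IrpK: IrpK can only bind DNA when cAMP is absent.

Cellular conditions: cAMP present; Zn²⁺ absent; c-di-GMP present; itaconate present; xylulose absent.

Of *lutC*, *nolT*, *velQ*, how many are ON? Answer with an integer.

1

Itaconate is present, so ElnD is inactive.
DovP is produced constitutively and is active.
Required activator ElnD is absent, so *lutC* is not transcribed.
→ *lutC* is OFF.
Zn²⁺ is absent, so DulS is active.
c-di-GMP is present, so GorZ is active.
No repressor is bound and GorZ is active, so *velL* is transcribed.
So VelL is produced and active.
With repressor VelL bound, *nolT* is not transcribed.
→ *nolT* is OFF.
cAMP is present, so IrpK is inactive.
Xylulose is absent, so JovF is active.
Activator JovF is present, so *velQ* is transcribed.
→ *velQ* is ON.
1 of the 3 genes is transcribed.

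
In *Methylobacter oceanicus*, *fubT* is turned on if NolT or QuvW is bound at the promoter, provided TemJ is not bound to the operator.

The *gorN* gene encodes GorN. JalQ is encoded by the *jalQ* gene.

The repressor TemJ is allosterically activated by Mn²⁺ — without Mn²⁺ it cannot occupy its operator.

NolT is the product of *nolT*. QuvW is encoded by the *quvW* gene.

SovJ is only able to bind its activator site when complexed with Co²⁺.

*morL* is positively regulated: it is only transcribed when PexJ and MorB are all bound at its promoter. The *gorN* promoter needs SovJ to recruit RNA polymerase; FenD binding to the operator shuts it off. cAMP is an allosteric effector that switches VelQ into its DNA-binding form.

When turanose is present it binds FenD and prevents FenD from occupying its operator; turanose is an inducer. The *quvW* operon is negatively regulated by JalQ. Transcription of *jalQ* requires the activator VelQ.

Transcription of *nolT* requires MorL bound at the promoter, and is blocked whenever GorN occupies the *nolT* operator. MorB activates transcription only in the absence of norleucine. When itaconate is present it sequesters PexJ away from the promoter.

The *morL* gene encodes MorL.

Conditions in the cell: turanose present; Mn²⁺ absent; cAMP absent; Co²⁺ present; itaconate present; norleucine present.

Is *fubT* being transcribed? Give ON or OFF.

ON

Co²⁺ is present, so SovJ is active.
Turanose is present, so FenD is inactive.
No repressor is bound and SovJ is active, so *gorN* is transcribed.
So GorN is produced and active.
Itaconate is present, so PexJ is inactive.
Norleucine is present, so MorB is inactive.
Required activator PexJ is absent, so *morL* is not transcribed.
So MorL is not produced.
With repressor GorN bound, *nolT* is not transcribed.
So NolT is not produced.
cAMP is absent, so VelQ is inactive.
Required activator VelQ is absent, so *jalQ* is not transcribed.
So JalQ is not produced.
With no repressor bound, *quvW* is transcribed.
So QuvW is produced and active.
Mn²⁺ is absent, so TemJ is inactive.
Activator QuvW is present, so *fubT* is transcribed.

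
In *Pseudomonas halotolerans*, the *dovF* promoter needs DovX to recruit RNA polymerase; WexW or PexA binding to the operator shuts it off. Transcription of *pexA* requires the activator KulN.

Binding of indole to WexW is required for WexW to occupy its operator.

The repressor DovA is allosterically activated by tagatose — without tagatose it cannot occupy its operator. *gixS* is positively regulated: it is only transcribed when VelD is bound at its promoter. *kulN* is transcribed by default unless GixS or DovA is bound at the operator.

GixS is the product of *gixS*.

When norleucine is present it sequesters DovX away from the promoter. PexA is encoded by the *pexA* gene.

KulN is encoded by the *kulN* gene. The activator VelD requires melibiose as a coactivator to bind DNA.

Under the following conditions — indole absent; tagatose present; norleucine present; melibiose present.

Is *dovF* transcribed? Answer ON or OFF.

OFF

Indole is absent, so WexW is inactive.
Melibiose is present, so VelD is active.
No repressor is bound and VelD is active, so *gixS* is transcribed.
So GixS is produced and active.
Tagatose is present, so DovA is active.
With repressor GixS bound, *kulN* is not transcribed.
So KulN is not produced.
Required activator KulN is absent, so *pexA* is not transcribed.
So PexA is not produced.
Norleucine is present, so DovX is inactive.
Required activator DovX is absent, so *dovF* is not transcribed.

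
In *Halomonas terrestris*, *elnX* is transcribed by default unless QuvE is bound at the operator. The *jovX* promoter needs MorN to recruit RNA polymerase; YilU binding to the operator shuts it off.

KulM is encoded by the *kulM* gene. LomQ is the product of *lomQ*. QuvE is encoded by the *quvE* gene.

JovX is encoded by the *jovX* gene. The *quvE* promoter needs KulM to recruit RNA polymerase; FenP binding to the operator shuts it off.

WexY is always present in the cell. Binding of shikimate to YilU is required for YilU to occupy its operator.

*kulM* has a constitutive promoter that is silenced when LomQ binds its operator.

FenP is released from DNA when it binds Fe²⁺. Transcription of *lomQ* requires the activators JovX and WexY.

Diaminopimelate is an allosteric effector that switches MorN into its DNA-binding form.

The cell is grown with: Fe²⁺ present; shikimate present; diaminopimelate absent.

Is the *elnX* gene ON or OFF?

OFF

Shikimate is present, so YilU is active.
Diaminopimelate is absent, so MorN is inactive.
With repressor YilU bound, *jovX* is not transcribed.
So JovX is not produced.
WexY is produced constitutively and is active.
Required activator JovX is absent, so *lomQ* is not transcribed.
So LomQ is not produced.
With no repressor bound, *kulM* is transcribed.
So KulM is produced and active.
Fe²⁺ is present, so FenP is inactive.
No repressor is bound and KulM is active, so *quvE* is transcribed.
So QuvE is produced and active.
With repressor QuvE bound, *elnX* is not transcribed.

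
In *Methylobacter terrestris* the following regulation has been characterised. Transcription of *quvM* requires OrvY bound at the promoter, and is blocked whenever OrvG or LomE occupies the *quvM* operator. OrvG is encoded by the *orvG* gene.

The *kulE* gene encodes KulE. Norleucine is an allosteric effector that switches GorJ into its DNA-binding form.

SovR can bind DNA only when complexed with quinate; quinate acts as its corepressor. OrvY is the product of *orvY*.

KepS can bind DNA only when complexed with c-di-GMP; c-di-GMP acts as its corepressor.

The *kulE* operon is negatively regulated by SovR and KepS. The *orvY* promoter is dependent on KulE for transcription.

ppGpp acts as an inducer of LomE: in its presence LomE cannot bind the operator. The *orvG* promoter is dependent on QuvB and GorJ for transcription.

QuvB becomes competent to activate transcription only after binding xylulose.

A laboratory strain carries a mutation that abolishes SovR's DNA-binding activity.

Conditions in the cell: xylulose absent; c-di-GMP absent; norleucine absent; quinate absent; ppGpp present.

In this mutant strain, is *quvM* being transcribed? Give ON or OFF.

Xylulose is absent, so QuvB is inactive.
Norleucine is absent, so GorJ is inactive.
Required activator QuvB is absent, so *orvG* is not transcribed.
So OrvG is not produced.
SovR is non-functional in this strain, so it has no effect.
c-di-GMP is absent, so KepS is inactive.
With no repressor bound, *kulE* is transcribed.
So KulE is produced and active.
No repressor is bound and KulE is active, so *orvY* is transcribed.
So OrvY is produced and active.
ppGpp is present, so LomE is inactive.
No repressor is bound and OrvY is active, so *quvM* is transcribed.

ON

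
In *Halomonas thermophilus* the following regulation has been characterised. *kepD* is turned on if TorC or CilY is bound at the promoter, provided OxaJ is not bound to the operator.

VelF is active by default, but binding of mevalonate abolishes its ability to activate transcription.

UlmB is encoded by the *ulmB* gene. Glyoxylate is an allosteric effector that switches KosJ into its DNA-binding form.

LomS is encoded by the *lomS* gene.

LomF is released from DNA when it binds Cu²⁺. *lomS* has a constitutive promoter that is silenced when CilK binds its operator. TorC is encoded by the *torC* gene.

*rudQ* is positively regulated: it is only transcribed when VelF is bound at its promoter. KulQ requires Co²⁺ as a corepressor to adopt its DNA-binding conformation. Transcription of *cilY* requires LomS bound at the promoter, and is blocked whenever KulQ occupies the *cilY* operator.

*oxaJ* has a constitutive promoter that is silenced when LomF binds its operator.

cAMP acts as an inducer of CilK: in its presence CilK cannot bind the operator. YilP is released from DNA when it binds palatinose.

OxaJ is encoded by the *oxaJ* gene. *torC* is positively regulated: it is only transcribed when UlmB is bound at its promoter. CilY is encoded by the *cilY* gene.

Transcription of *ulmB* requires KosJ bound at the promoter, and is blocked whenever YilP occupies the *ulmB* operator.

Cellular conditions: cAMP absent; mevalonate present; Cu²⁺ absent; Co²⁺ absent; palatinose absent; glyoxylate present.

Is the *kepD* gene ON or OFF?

Glyoxylate is present, so KosJ is active.
Palatinose is absent, so YilP is active.
With repressor YilP bound, *ulmB* is not transcribed.
So UlmB is not produced.
Required activator UlmB is absent, so *torC* is not transcribed.
So TorC is not produced.
Cu²⁺ is absent, so LomF is active.
With repressor LomF bound, *oxaJ* is not transcribed.
So OxaJ is not produced.
Co²⁺ is absent, so KulQ is inactive.
cAMP is absent, so CilK is active.
With repressor CilK bound, *lomS* is not transcribed.
So LomS is not produced.
Required activator LomS is absent, so *cilY* is not transcribed.
So CilY is not produced.
No activator is available at the *kepD* promoter, so *kepD* is not transcribed.

OFF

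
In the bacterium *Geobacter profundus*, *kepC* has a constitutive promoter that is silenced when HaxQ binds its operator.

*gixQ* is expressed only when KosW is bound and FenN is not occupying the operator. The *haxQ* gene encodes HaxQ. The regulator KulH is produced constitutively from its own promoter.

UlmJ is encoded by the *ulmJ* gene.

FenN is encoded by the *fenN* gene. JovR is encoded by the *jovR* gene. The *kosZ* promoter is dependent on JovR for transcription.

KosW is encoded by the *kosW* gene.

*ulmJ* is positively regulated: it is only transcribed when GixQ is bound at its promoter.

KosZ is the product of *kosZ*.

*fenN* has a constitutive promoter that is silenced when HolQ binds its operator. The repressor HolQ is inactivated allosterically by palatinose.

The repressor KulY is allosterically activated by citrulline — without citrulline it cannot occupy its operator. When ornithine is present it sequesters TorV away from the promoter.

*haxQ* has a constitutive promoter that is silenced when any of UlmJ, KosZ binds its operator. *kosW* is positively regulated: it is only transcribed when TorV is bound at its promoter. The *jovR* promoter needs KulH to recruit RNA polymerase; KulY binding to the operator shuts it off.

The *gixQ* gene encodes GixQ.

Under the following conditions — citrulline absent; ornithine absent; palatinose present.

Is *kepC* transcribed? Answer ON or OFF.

Palatinose is present, so HolQ is inactive.
With no repressor bound, *fenN* is transcribed.
So FenN is produced and active.
Ornithine is absent, so TorV is active.
No repressor is bound and TorV is active, so *kosW* is transcribed.
So KosW is produced and active.
With repressor FenN bound, *gixQ* is not transcribed.
So GixQ is not produced.
Required activator GixQ is absent, so *ulmJ* is not transcribed.
So UlmJ is not produced.
KulH is produced constitutively and is active.
Citrulline is absent, so KulY is inactive.
No repressor is bound and KulH is active, so *jovR* is transcribed.
So JovR is produced and active.
No repressor is bound and JovR is active, so *kosZ* is transcribed.
So KosZ is produced and active.
With repressor KosZ bound, *haxQ* is not transcribed.
So HaxQ is not produced.
With no repressor bound, *kepC* is transcribed.

ON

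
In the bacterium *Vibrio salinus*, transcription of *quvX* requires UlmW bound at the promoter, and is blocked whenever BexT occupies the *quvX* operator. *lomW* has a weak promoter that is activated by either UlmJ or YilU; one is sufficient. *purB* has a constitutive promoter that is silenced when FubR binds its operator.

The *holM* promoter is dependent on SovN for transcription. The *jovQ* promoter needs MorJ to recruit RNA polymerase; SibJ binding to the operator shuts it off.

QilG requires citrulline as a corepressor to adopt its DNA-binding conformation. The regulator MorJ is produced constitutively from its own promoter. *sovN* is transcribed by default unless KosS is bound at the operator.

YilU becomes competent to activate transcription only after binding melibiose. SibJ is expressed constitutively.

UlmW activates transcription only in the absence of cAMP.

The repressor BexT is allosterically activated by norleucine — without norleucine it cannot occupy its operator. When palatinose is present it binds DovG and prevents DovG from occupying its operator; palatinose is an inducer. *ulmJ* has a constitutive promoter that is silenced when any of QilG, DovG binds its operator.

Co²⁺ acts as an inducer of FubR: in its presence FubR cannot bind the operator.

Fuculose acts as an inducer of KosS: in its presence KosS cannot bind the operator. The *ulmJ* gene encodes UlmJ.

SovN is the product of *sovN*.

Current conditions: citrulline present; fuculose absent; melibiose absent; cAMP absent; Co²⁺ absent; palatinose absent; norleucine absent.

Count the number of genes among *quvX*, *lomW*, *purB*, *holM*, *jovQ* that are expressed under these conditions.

Norleucine is absent, so BexT is inactive.
cAMP is absent, so UlmW is active.
No repressor is bound and UlmW is active, so *quvX* is transcribed.
→ *quvX* is ON.
Citrulline is present, so QilG is active.
Palatinose is absent, so DovG is active.
With repressor QilG bound, *ulmJ* is not transcribed.
So UlmJ is not produced.
Melibiose is absent, so YilU is inactive.
No activator is available at the *lomW* promoter, so *lomW* is not transcribed.
→ *lomW* is OFF.
Co²⁺ is absent, so FubR is active.
With repressor FubR bound, *purB* is not transcribed.
→ *purB* is OFF.
Fuculose is absent, so KosS is active.
With repressor KosS bound, *sovN* is not transcribed.
So SovN is not produced.
Required activator SovN is absent, so *holM* is not transcribed.
→ *holM* is OFF.
MorJ is produced constitutively and is active.
SibJ is produced constitutively and is active.
With repressor SibJ bound, *jovQ* is not transcribed.
→ *jovQ* is OFF.
1 of the 5 genes is transcribed.

1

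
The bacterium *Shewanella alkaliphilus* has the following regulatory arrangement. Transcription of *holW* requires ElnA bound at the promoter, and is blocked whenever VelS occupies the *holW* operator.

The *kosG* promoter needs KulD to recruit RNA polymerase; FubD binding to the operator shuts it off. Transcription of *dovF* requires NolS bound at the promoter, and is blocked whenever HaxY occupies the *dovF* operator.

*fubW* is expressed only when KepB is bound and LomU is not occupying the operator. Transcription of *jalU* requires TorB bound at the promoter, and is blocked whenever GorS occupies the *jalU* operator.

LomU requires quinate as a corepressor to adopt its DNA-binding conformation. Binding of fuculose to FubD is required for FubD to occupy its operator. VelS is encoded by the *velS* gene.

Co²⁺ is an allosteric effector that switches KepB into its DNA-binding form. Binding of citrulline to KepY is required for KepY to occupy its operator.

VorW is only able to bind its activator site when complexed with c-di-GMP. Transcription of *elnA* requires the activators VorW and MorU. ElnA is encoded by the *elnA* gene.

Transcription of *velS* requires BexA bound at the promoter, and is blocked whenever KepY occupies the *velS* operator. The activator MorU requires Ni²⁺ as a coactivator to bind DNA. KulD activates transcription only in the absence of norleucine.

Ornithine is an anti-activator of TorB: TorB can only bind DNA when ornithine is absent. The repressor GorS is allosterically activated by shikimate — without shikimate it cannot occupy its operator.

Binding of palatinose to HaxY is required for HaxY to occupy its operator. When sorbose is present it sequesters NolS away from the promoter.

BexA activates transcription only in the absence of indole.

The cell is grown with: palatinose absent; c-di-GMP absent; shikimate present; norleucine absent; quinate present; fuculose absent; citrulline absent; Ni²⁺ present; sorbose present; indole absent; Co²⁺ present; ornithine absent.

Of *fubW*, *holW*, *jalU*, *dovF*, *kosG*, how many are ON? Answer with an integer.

1

Quinate is present, so LomU is active.
Co²⁺ is present, so KepB is active.
With repressor LomU bound, *fubW* is not transcribed.
→ *fubW* is OFF.
Citrulline is absent, so KepY is inactive.
Indole is absent, so BexA is active.
No repressor is bound and BexA is active, so *velS* is transcribed.
So VelS is produced and active.
c-di-GMP is absent, so VorW is inactive.
Ni²⁺ is present, so MorU is active.
Required activator VorW is absent, so *elnA* is not transcribed.
So ElnA is not produced.
With repressor VelS bound, *holW* is not transcribed.
→ *holW* is OFF.
Shikimate is present, so GorS is active.
Ornithine is absent, so TorB is active.
With repressor GorS bound, *jalU* is not transcribed.
→ *jalU* is OFF.
Sorbose is present, so NolS is inactive.
Palatinose is absent, so HaxY is inactive.
Required activator NolS is absent, so *dovF* is not transcribed.
→ *dovF* is OFF.
Fuculose is absent, so FubD is inactive.
Norleucine is absent, so KulD is active.
No repressor is bound and KulD is active, so *kosG* is transcribed.
→ *kosG* is ON.
1 of the 5 genes is transcribed.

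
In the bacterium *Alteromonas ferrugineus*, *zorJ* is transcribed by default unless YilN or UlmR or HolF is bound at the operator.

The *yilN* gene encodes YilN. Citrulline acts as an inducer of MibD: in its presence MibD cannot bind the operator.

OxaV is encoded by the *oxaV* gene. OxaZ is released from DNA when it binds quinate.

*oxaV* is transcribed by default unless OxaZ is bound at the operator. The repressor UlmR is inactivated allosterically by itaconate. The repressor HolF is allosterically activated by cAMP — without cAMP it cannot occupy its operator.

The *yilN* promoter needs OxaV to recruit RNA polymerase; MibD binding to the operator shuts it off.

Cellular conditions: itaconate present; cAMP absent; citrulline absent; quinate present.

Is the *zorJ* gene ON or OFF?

ON

Quinate is present, so OxaZ is inactive.
With no repressor bound, *oxaV* is transcribed.
So OxaV is produced and active.
Citrulline is absent, so MibD is active.
With repressor MibD bound, *yilN* is not transcribed.
So YilN is not produced.
Itaconate is present, so UlmR is inactive.
cAMP is absent, so HolF is inactive.
With no repressor bound, *zorJ* is transcribed.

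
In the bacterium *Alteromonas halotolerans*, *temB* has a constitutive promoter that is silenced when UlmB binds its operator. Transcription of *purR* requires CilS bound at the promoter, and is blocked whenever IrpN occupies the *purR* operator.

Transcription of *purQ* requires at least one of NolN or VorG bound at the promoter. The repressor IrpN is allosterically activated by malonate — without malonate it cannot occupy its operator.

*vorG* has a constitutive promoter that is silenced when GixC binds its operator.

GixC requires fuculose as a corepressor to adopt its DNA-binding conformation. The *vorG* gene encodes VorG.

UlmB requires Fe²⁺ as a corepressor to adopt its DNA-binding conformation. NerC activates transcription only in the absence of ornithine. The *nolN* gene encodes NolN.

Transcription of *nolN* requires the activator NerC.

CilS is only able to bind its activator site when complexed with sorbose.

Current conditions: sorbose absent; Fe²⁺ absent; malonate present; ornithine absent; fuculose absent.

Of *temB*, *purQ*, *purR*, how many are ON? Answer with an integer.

Fe²⁺ is absent, so UlmB is inactive.
With no repressor bound, *temB* is transcribed.
→ *temB* is ON.
Ornithine is absent, so NerC is active.
No repressor is bound and NerC is active, so *nolN* is transcribed.
So NolN is produced and active.
Fuculose is absent, so GixC is inactive.
With no repressor bound, *vorG* is transcribed.
So VorG is produced and active.
Activator NolN is present, so *purQ* is transcribed.
→ *purQ* is ON.
Sorbose is absent, so CilS is inactive.
Malonate is present, so IrpN is active.
With repressor IrpN bound, *purR* is not transcribed.
→ *purR* is OFF.
2 of the 3 genes are transcribed.

2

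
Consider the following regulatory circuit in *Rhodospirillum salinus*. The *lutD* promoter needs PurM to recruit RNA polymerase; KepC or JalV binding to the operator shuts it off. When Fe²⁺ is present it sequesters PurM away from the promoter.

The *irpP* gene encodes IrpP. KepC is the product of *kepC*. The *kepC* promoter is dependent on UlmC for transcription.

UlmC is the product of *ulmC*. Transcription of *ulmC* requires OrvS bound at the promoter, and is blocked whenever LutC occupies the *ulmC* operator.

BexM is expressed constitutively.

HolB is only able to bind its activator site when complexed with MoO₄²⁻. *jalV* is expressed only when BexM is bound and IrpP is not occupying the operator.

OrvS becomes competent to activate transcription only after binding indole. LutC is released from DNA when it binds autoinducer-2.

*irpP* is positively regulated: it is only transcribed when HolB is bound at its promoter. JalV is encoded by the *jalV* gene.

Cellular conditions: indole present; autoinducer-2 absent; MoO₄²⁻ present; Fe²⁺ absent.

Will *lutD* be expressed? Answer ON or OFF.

ON

Indole is present, so OrvS is active.
Autoinducer-2 is absent, so LutC is active.
With repressor LutC bound, *ulmC* is not transcribed.
So UlmC is not produced.
Required activator UlmC is absent, so *kepC* is not transcribed.
So KepC is not produced.
Fe²⁺ is absent, so PurM is active.
MoO₄²⁻ is present, so HolB is active.
No repressor is bound and HolB is active, so *irpP* is transcribed.
So IrpP is produced and active.
BexM is produced constitutively and is active.
With repressor IrpP bound, *jalV* is not transcribed.
So JalV is not produced.
No repressor is bound and PurM is active, so *lutD* is transcribed.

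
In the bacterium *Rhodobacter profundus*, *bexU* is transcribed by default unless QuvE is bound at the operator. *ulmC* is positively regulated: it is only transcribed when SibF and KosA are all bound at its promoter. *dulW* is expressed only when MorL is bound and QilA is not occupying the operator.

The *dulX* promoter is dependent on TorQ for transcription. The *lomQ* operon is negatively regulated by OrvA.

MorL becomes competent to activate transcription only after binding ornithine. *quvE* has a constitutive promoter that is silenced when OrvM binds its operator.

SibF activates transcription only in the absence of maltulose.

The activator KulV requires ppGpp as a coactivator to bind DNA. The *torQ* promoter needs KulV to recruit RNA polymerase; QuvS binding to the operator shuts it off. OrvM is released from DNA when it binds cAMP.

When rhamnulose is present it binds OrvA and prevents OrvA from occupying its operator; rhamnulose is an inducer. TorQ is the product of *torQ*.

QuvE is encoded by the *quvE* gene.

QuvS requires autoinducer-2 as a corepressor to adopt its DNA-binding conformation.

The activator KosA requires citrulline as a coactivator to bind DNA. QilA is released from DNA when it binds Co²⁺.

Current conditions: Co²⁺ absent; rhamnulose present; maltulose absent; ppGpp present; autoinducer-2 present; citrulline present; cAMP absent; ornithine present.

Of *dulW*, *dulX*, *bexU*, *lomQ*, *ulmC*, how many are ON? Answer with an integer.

3

Ornithine is present, so MorL is active.
Co²⁺ is absent, so QilA is active.
With repressor QilA bound, *dulW* is not transcribed.
→ *dulW* is OFF.
ppGpp is present, so KulV is active.
Autoinducer-2 is present, so QuvS is active.
With repressor QuvS bound, *torQ* is not transcribed.
So TorQ is not produced.
Required activator TorQ is absent, so *dulX* is not transcribed.
→ *dulX* is OFF.
cAMP is absent, so OrvM is active.
With repressor OrvM bound, *quvE* is not transcribed.
So QuvE is not produced.
With no repressor bound, *bexU* is transcribed.
→ *bexU* is ON.
Rhamnulose is present, so OrvA is inactive.
With no repressor bound, *lomQ* is transcribed.
→ *lomQ* is ON.
Maltulose is absent, so SibF is active.
Citrulline is present, so KosA is active.
No repressor is bound and SibF and KosA are active, so *ulmC* is transcribed.
→ *ulmC* is ON.
3 of the 5 genes are transcribed.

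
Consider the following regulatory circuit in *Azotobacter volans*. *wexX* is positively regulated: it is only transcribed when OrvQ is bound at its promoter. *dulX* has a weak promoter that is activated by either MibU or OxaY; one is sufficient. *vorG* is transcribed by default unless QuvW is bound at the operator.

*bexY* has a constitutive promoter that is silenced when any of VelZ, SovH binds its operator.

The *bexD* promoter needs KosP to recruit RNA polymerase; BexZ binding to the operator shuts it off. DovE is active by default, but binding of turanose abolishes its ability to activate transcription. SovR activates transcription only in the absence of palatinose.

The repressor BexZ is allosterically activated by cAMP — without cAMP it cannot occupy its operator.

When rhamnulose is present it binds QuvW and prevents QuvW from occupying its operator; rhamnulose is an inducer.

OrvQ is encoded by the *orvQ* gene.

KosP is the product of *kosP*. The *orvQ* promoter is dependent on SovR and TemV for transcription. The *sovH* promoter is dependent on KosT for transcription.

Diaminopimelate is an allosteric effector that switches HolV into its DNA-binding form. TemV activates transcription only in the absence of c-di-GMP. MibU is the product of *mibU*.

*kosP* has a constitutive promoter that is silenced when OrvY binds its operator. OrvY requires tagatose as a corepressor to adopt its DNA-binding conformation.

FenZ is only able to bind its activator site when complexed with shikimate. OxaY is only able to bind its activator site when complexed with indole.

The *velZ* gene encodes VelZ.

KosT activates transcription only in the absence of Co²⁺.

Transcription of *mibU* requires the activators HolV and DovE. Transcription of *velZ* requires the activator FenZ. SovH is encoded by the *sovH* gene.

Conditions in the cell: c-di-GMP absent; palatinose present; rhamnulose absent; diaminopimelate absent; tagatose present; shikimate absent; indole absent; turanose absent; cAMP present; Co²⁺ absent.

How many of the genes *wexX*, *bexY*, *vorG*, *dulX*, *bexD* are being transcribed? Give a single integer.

Palatinose is present, so SovR is inactive.
c-di-GMP is absent, so TemV is active.
Required activator SovR is absent, so *orvQ* is not transcribed.
So OrvQ is not produced.
Required activator OrvQ is absent, so *wexX* is not transcribed.
→ *wexX* is OFF.
Shikimate is absent, so FenZ is inactive.
Required activator FenZ is absent, so *velZ* is not transcribed.
So VelZ is not produced.
Co²⁺ is absent, so KosT is active.
No repressor is bound and KosT is active, so *sovH* is transcribed.
So SovH is produced and active.
With repressor SovH bound, *bexY* is not transcribed.
→ *bexY* is OFF.
Rhamnulose is absent, so QuvW is active.
With repressor QuvW bound, *vorG* is not transcribed.
→ *vorG* is OFF.
Diaminopimelate is absent, so HolV is inactive.
Turanose is absent, so DovE is active.
Required activator HolV is absent, so *mibU* is not transcribed.
So MibU is not produced.
Indole is absent, so OxaY is inactive.
No activator is available at the *dulX* promoter, so *dulX* is not transcribed.
→ *dulX* is OFF.
Tagatose is present, so OrvY is active.
With repressor OrvY bound, *kosP* is not transcribed.
So KosP is not produced.
cAMP is present, so BexZ is active.
With repressor BexZ bound, *bexD* is not transcribed.
→ *bexD* is OFF.
0 of the 5 genes are transcribed.

0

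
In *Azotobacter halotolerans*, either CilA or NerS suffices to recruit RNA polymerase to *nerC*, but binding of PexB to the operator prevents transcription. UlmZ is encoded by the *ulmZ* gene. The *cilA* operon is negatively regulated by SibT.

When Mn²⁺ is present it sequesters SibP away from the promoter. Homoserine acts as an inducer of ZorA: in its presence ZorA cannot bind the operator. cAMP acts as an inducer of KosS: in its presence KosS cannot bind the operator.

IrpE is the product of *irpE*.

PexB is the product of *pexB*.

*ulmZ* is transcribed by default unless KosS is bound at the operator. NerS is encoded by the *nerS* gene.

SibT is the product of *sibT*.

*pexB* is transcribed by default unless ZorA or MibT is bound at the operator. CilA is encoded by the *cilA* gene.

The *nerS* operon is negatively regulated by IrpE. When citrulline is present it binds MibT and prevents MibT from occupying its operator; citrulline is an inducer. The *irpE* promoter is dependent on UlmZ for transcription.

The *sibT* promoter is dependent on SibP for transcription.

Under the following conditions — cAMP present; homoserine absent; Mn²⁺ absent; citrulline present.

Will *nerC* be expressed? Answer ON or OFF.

Mn²⁺ is absent, so SibP is active.
No repressor is bound and SibP is active, so *sibT* is transcribed.
So SibT is produced and active.
With repressor SibT bound, *cilA* is not transcribed.
So CilA is not produced.
Homoserine is absent, so ZorA is active.
Citrulline is present, so MibT is inactive.
With repressor ZorA bound, *pexB* is not transcribed.
So PexB is not produced.
cAMP is present, so KosS is inactive.
With no repressor bound, *ulmZ* is transcribed.
So UlmZ is produced and active.
No repressor is bound and UlmZ is active, so *irpE* is transcribed.
So IrpE is produced and active.
With repressor IrpE bound, *nerS* is not transcribed.
So NerS is not produced.
No activator is available at the *nerC* promoter, so *nerC* is not transcribed.

OFF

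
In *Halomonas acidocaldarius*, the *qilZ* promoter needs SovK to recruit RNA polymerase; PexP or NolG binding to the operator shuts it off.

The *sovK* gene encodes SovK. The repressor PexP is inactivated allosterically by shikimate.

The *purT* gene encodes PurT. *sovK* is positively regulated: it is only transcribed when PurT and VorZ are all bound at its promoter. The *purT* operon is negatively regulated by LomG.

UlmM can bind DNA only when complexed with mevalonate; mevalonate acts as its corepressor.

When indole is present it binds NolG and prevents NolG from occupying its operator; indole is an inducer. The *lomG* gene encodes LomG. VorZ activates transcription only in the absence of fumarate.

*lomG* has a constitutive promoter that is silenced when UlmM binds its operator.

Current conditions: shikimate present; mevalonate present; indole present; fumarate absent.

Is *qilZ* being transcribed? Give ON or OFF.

ON

Shikimate is present, so PexP is inactive.
Mevalonate is present, so UlmM is active.
With repressor UlmM bound, *lomG* is not transcribed.
So LomG is not produced.
With no repressor bound, *purT* is transcribed.
So PurT is produced and active.
Fumarate is absent, so VorZ is active.
No repressor is bound and PurT and VorZ are active, so *sovK* is transcribed.
So SovK is produced and active.
Indole is present, so NolG is inactive.
No repressor is bound and SovK is active, so *qilZ* is transcribed.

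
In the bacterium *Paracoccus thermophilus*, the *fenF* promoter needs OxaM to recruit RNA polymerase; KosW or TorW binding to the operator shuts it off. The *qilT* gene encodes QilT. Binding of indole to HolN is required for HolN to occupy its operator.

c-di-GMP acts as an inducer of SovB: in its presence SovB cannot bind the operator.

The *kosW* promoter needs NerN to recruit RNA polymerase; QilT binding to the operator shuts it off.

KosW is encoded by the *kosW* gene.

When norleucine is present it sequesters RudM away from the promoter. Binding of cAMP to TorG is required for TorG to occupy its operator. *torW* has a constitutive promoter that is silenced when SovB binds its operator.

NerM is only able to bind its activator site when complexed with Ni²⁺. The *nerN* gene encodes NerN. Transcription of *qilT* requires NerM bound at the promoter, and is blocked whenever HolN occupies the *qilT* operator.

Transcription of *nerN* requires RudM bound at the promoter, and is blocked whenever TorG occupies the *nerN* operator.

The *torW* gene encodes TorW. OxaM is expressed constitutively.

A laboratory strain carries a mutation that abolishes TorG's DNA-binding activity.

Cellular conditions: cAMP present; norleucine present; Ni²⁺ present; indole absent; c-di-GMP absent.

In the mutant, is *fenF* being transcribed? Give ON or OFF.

Ni²⁺ is present, so NerM is active.
Indole is absent, so HolN is inactive.
No repressor is bound and NerM is active, so *qilT* is transcribed.
So QilT is produced and active.
Norleucine is present, so RudM is inactive.
TorG is non-functional in this strain, so it has no effect.
Required activator RudM is absent, so *nerN* is not transcribed.
So NerN is not produced.
With repressor QilT bound, *kosW* is not transcribed.
So KosW is not produced.
OxaM is produced constitutively and is active.
c-di-GMP is absent, so SovB is active.
With repressor SovB bound, *torW* is not transcribed.
So TorW is not produced.
No repressor is bound and OxaM is active, so *fenF* is transcribed.

ON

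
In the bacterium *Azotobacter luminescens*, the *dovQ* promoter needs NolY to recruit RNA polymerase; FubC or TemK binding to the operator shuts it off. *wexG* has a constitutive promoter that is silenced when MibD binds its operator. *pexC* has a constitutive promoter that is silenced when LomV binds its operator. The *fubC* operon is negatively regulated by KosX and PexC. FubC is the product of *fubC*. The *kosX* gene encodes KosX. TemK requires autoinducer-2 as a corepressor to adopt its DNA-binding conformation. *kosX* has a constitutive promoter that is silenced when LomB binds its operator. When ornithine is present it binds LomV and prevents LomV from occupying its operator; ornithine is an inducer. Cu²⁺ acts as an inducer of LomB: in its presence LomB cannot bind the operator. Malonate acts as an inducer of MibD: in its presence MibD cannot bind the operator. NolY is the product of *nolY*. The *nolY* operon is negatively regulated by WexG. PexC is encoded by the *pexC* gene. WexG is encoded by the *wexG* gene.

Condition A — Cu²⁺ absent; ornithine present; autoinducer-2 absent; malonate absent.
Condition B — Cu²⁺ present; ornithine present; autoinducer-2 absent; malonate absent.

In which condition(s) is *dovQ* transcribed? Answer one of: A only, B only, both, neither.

both

Condition A:
Cu²⁺ is absent, so LomB is active.
With repressor LomB bound, *kosX* is not transcribed.
So KosX is not produced.
Ornithine is present, so LomV is inactive.
With no repressor bound, *pexC* is transcribed.
So PexC is produced and active.
With repressor PexC bound, *fubC* is not transcribed.
So FubC is not produced.
Autoinducer-2 is absent, so TemK is inactive.
Malonate is absent, so MibD is active.
With repressor MibD bound, *wexG* is not transcribed.
So WexG is not produced.
With no repressor bound, *nolY* is transcribed.
So NolY is produced and active.
No repressor is bound and NolY is active, so *dovQ* is transcribed.
→ *dovQ* is ON in A.
Condition B:
Cu²⁺ is present, so LomB is inactive.
With no repressor bound, *kosX* is transcribed.
So KosX is produced and active.
Ornithine is present, so LomV is inactive.
With no repressor bound, *pexC* is transcribed.
So PexC is produced and active.
With repressor KosX bound, *fubC* is not transcribed.
So FubC is not produced.
Autoinducer-2 is absent, so TemK is inactive.
Malonate is absent, so MibD is active.
With repressor MibD bound, *wexG* is not transcribed.
So WexG is not produced.
With no repressor bound, *nolY* is transcribed.
So NolY is produced and active.
No repressor is bound and NolY is active, so *dovQ* is transcribed.
→ *dovQ* is ON in B.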